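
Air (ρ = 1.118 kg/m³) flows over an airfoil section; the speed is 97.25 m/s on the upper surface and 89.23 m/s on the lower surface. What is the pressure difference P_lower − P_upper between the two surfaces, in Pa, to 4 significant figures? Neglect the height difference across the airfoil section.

ΔP = 836.0 Pa

Bernoulli (same height): P_lower − P_upper = ½ρ(v_upper² − v_lower²).
ΔP = ½·1.118·(97.25² − 89.23²) = 836.0 Pa.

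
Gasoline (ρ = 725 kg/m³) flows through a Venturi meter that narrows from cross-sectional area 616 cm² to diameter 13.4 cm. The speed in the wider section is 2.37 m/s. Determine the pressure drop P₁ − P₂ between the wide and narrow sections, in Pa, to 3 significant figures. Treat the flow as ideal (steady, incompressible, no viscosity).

36800 Pa

Mass conservation (A₁v₁ = A₂v₂) gives v₂ = 2.37 × 616/141 = 10.4 m/s.
Along the horizontal streamline, P + ½ρv² is constant.
P₁ − P₂ = ½·725·(10.4² − 2.37²) = ½·725·102 = 36800 Pa.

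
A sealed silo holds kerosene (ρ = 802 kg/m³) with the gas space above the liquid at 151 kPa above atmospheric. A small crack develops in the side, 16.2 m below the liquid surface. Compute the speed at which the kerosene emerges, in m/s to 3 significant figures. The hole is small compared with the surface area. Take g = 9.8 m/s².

v ≈ 26.3 m/s

Take point 1 at the surface (v₁ ≈ 0) and point 2 at the hole (at atmospheric pressure). Bernoulli: P₁ + ρg h = P_atm + ½ρv₂².
With P₁ − P_atm = 151000 Pa, v₂ = √(2gh + 2ΔP/ρ) = √(2·9.8·16.2 + 2·151000/802) = 26.3 m/s.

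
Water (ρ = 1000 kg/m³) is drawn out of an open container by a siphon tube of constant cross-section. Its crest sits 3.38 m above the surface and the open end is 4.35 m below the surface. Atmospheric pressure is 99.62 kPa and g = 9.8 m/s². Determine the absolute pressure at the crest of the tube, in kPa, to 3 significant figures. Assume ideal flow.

23.9 kPa

From the surface to the outlet (both open to atmosphere, surface at rest): v = √(2g·h_out) = √(2·9.8·4.35) = 9.23 m/s.
With constant cross-section the crest speed equals v; applying Bernoulli from the surface up to the crest, P_top = P_atm − ½ρv² − ρg·h_top.
P_top = 99620 − ½·1000·9.23² − 1000·9.8·3.38 = 23900 Pa.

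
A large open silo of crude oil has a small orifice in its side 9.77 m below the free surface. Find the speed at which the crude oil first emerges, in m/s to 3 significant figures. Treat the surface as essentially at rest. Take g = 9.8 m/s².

v ≈ 13.8 m/s

Bernoulli from surface to hole (P equal, v_surface ≈ 0): v = √(2gh) = √(2×9.8×9.77) = 13.8 m/s.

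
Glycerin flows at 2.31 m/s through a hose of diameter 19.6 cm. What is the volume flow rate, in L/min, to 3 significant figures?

Q = A·v = 0.0302 m² × 2.31 m/s = 0.0697 m³/s.
Converting: 0.0697 m³/s × 60000 = 4180 L/min.

Q ≈ 4180 L/min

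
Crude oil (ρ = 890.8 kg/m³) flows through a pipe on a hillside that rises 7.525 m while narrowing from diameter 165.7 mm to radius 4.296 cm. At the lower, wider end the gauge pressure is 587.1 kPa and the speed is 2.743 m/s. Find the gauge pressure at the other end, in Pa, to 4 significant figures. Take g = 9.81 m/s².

The volume flow rate is constant, so v₂ = (A₁/A₂)v₁ = (215.6/57.98)·2.743 = 10.20 m/s.
Energy conservation along the streamline gives P₂ = P₁ − ½ρ(v₂² − v₁²) − ρg(h₂ − h₁).
P₂ = 587100 + ½·890.8·(2.743² − 10.20²) − 890.8·9.81·(+7.525) = 587100 + (-43010) − (65760) = 478300 Pa.

P₂ ≈ 478300 Pa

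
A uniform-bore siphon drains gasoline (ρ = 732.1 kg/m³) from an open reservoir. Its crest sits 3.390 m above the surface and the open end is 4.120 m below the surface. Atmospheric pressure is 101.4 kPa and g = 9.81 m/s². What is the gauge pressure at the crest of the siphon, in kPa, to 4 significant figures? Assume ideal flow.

-53.94 kPa

The outlet speed comes from Torricelli: v = √(2g·4.120) = 8.991 m/s.
Continuity keeps v the same throughout the tube; from surface to crest, P_atm + 0 = P_top + ½ρv² + ρg·h_top.
P_top = 101400 − ½·732.1·8.991² − 732.1·9.81·3.390 = 47460 Pa. So P_gauge = P_top − P_atm = -53940 Pa.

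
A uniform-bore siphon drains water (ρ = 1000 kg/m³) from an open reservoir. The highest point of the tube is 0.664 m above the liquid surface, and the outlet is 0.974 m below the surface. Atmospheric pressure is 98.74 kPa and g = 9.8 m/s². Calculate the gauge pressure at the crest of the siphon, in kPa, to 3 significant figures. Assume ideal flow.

The outlet speed comes from Torricelli: v = √(2g·0.974) = 4.37 m/s.
The bore is uniform, so the speed at the crest is the same v. Bernoulli surface→crest: P_atm = P_top + ½ρv² + ρg·h_top.
P_top = 98740 − ½·1000·4.37² − 1000·9.8·0.664 = 82700 Pa. So P_gauge = P_top − P_atm = -16100 Pa.

P_gauge ≈ -16.1 kPa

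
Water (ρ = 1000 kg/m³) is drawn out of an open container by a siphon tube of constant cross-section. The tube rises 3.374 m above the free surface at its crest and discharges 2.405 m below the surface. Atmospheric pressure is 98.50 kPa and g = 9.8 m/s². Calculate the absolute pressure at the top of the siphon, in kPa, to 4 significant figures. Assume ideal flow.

From the surface to the outlet (both open to atmosphere, surface at rest): v = √(2g·h_out) = √(2·9.8·2.405) = 6.866 m/s.
With constant cross-section the crest speed equals v; applying Bernoulli from the surface up to the crest, P_top = P_atm − ½ρv² − ρg·h_top.
P_top = 98500 − ½·1000·6.866² − 1000·9.8·3.374 = 41870 Pa.

P_top ≈ 41.87 kPa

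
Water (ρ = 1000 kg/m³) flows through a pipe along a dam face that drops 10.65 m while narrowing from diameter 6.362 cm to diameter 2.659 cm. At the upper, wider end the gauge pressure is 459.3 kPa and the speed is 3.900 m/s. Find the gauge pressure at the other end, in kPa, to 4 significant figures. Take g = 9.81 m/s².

Mass conservation (A₁v₁ = A₂v₂) gives v₂ = 3.900 × 31.79/5.553 = 22.33 m/s.
Bernoulli: P₁ + ½ρv₁² + ρg h₁ = P₂ + ½ρv₂² + ρg h₂, so P₂ = P₁ + ½ρ(v₁² − v₂²) − ρg(h₂ − h₁).
P₂ = 459300 + ½·1000·(3.900² − 22.33²) − 1000·9.81·(−10.65) = 459300 + (-241600) − (-104500) = 322200 Pa.

P₂ ≈ 322.2 kPa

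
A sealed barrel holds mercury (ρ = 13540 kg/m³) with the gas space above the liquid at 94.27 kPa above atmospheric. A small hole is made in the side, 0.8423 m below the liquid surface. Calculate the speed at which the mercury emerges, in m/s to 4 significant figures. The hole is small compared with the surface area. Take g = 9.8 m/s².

5.517 m/s

Take point 1 at the surface (v₁ ≈ 0) and point 2 at the hole (at atmospheric pressure). Bernoulli: P₁ + ρg h = P_atm + ½ρv₂².
With P₁ − P_atm = 94270 Pa, v₂ = √(2gh + 2ΔP/ρ) = √(2·9.8·0.8423 + 2·94270/13540) = 5.517 m/s.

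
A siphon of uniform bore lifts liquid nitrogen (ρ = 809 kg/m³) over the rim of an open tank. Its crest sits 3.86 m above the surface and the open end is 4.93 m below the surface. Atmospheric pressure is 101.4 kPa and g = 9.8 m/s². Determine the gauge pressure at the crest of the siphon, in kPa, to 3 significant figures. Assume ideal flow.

P_gauge = -69.7 kPa

The outlet speed comes from Torricelli: v = √(2g·4.93) = 9.83 m/s.
With constant cross-section the crest speed equals v; applying Bernoulli from the surface up to the crest, P_top = P_atm − ½ρv² − ρg·h_top.
P_top = 101400 − ½·809·9.83² − 809·9.8·3.86 = 31700 Pa. So P_gauge = P_top − P_atm = -69700 Pa.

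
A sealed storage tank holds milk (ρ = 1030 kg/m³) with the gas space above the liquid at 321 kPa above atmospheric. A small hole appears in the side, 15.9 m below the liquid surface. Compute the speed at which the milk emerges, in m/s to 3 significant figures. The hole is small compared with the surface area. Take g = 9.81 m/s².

v ≈ 30.6 m/s

Take point 1 at the surface (v₁ ≈ 0) and point 2 at the hole (at atmospheric pressure). Bernoulli: P₁ + ρg h = P_atm + ½ρv₂².
With P₁ − P_atm = 321000 Pa, v₂ = √(2gh + 2ΔP/ρ) = √(2·9.81·15.9 + 2·321000/1030) = 30.6 m/s.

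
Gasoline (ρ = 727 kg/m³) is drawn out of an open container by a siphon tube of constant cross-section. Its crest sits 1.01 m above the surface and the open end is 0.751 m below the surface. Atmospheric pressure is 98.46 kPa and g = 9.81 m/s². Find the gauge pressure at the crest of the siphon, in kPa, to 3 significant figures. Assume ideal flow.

-12.6 kPa

The outlet speed comes from Torricelli: v = √(2g·0.751) = 3.84 m/s.
With constant cross-section the crest speed equals v; applying Bernoulli from the surface up to the crest, P_top = P_atm − ½ρv² − ρg·h_top.
P_top = 98460 − ½·727·3.84² − 727·9.81·1.01 = 85900 Pa. So P_gauge = P_top − P_atm = -12600 Pa.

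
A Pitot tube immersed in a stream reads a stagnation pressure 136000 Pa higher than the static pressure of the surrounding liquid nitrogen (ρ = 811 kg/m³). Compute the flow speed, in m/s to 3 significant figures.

v = 18.3 m/s

At the stagnation point the flow is brought to rest, so Bernoulli gives P_stag − P_static = ½ρv².
v = √(2ΔP/ρ) = √(2·136000/811) = 18.3 m/s.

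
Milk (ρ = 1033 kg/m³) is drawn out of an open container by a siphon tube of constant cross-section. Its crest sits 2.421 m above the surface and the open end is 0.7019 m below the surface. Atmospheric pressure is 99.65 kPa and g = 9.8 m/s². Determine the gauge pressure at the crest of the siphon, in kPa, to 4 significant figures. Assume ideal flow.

P_gauge ≈ -31.61 kPa

Bernoulli surface→outlet gives ½v² = g·h_out, so v = √(2·9.8·0.7019) = 3.709 m/s.
With constant cross-section the crest speed equals v; applying Bernoulli from the surface up to the crest, P_top = P_atm − ½ρv² − ρg·h_top.
P_top = 99650 − ½·1033·3.709² − 1033·9.8·2.421 = 68040 Pa. So P_gauge = P_top − P_atm = -31610 Pa.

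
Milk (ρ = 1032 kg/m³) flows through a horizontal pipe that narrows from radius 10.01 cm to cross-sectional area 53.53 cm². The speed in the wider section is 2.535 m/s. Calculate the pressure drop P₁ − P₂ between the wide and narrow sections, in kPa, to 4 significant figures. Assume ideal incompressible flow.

By continuity, v₂ = v₁·A₁/A₂ = 2.535·(314.8/53.53) = 14.91 m/s.
With no height change, Bernoulli's equation is P₁ + ½ρv₁² = P₂ + ½ρv₂².
P₁ − P₂ = ½·1032·(14.91² − 2.535²) = ½·1032·215.8 = 111400 Pa.

ΔP = 111.4 kPa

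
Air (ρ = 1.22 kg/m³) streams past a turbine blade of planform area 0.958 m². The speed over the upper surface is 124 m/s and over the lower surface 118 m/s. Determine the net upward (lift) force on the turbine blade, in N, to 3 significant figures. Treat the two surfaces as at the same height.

The faster flow above has the lower pressure; Bernoulli (same height) gives ΔP = ½ρ(v_up² − v_low²).
ΔP = ½·1.22·(124² − 118²) = 886 Pa.
Lift = ΔP · A = 886 × 0.958 = 849 N.

F ≈ 849 N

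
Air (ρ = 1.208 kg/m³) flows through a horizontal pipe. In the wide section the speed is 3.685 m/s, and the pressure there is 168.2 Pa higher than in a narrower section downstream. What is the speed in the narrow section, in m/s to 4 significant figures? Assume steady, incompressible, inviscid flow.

Along the level pipe P + ½ρv² is conserved, hence v₂² = v₁² + 2(P₁ − P₂)/ρ.
v₂ = √(3.685² + 2·168.2/1.208) = √(13.58 + 278.5) = 17.09 m/s.

17.09 m/s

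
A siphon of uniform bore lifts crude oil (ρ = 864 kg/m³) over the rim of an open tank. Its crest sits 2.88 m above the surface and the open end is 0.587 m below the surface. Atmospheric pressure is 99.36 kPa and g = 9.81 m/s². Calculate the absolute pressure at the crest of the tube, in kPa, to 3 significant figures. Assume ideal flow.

Bernoulli surface→outlet gives ½v² = g·h_out, so v = √(2·9.81·0.587) = 3.39 m/s.
The bore is uniform, so the speed at the crest is the same v. Bernoulli surface→crest: P_atm = P_top + ½ρv² + ρg·h_top.
P_top = 99360 − ½·864·3.39² − 864·9.81·2.88 = 70000 Pa.

P_top = 70.0 kPa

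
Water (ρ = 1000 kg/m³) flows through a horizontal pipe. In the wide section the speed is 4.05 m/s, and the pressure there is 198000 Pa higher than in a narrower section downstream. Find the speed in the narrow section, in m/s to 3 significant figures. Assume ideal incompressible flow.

20.3 m/s

With h₁ = h₂, rearranging Bernoulli gives v₂ = √(v₁² + 2ΔP/ρ).
v₂ = √(4.05² + 2·198000/1000) = √(16.4 + 396) = 20.3 m/s.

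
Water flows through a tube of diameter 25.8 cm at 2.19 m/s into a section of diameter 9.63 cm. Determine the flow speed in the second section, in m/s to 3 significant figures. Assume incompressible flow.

v₂ ≈ 15.7 m/s

By continuity, v₂ = v₁·A₁/A₂ = 2.19·(523/72.8) = 15.7 m/s.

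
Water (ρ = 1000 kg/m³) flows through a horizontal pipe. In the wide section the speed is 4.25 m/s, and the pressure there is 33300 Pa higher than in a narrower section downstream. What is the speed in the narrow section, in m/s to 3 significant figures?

Horizontal Bernoulli: P₁ + ½ρv₁² = P₂ + ½ρv₂², so v₂² = v₁² + 2(P₁ − P₂)/ρ.
v₂ = √(4.25² + 2·33300/1000) = √(18.1 + 66.6) = 9.20 m/s.

v₂ ≈ 9.20 m/s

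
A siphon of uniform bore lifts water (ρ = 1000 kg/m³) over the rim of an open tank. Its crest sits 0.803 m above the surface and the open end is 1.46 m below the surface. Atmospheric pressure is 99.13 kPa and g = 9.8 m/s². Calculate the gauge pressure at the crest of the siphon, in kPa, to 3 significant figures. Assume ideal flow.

Bernoulli surface→outlet gives ½v² = g·h_out, so v = √(2·9.8·1.46) = 5.35 m/s.
The bore is uniform, so the speed at the crest is the same v. Bernoulli surface→crest: P_atm = P_top + ½ρv² + ρg·h_top.
P_top = 99130 − ½·1000·5.35² − 1000·9.8·0.803 = 77000 Pa. So P_gauge = P_top − P_atm = -22200 Pa.

P_gauge ≈ -22.2 kPa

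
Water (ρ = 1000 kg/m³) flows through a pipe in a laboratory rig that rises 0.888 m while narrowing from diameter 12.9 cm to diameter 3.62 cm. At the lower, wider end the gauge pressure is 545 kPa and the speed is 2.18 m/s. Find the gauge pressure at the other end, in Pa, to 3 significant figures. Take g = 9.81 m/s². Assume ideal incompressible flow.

The volume flow rate is constant, so v₂ = (A₁/A₂)v₁ = (131/10.3)·2.18 = 27.7 m/s.
Energy conservation along the streamline gives P₂ = P₁ − ½ρ(v₂² − v₁²) − ρg(h₂ − h₁).
P₂ = 545000 + ½·1000·(2.18² − 27.7²) − 1000·9.81·(+0.888) = 545000 + (-381000) − (8710) = 155000 Pa.

P₂ = 155000 Pa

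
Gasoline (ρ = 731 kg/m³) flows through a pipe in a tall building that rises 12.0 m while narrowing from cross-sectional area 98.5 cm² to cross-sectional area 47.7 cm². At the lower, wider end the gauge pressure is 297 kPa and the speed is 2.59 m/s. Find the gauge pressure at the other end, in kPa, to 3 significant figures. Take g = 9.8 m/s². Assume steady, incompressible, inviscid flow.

The volume flow rate is constant, so v₂ = (A₁/A₂)v₁ = (98.5/47.7)·2.59 = 5.35 m/s.
Applying Bernoulli between the two ends and solving for P₂: P₂ = P₁ + ½ρ(v₁² − v₂²) − ρgΔh.
P₂ = 297000 + ½·731·(2.59² − 5.35²) − 731·9.8·(+12.0) = 297000 + (-8000) − (86000) = 203000 Pa.

P₂ = 203 kPa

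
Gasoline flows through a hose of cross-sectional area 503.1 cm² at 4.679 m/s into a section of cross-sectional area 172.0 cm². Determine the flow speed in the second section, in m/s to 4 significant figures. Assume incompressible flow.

Mass conservation (A₁v₁ = A₂v₂) gives v₂ = 4.679 × 503.1/172.0 = 13.69 m/s.

13.69 m/s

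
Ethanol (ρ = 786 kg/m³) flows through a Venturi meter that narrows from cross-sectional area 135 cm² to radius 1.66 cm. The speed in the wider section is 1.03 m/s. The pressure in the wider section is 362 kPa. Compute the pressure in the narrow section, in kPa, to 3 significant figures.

Mass conservation (A₁v₁ = A₂v₂) gives v₂ = 1.03 × 135/8.66 = 16.1 m/s.
Bernoulli (h₁ = h₂): P₁ − P₂ = ½ρ(v₂² − v₁²).
P₂ = P₁ − ½ρ(v₂² − v₁²) = 362000 − ½·786·(16.1² − 1.03²) = 362000 − 101000 = 261000 Pa.

P₂ = 261 kPa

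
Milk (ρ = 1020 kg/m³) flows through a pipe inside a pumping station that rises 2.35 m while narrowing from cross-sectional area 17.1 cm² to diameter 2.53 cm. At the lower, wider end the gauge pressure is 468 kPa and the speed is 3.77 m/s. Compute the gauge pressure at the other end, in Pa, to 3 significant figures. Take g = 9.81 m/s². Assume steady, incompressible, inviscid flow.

P₂ = 368000 Pa

Mass conservation (A₁v₁ = A₂v₂) gives v₂ = 3.77 × 17.1/5.03 = 12.8 m/s.
Energy conservation along the streamline gives P₂ = P₁ − ½ρ(v₂² − v₁²) − ρg(h₂ − h₁).
P₂ = 468000 + ½·1020·(3.77² − 12.8²) − 1020·9.81·(+2.35) = 468000 + (-76600) − (23500) = 368000 Pa.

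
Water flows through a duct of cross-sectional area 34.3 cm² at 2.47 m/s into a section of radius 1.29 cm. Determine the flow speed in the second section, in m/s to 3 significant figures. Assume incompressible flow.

v₂ ≈ 16.2 m/s

Mass conservation (A₁v₁ = A₂v₂) gives v₂ = 2.47 × 34.3/5.23 = 16.2 m/s.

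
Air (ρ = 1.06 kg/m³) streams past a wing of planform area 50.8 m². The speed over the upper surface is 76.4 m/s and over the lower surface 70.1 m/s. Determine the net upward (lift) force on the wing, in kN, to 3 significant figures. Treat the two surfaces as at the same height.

The faster flow above has the lower pressure; Bernoulli (same height) gives ΔP = ½ρ(v_up² − v_low²).
ΔP = ½·1.06·(76.4² − 70.1²) = 489 Pa.
Lift = ΔP · A = 489 × 50.8 = 24800 N.

F ≈ 24.8 kN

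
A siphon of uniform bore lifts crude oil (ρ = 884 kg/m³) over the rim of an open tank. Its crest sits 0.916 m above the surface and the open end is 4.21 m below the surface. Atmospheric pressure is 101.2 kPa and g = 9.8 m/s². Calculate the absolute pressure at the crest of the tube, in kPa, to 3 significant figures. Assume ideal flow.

P_top ≈ 56.8 kPa

The outlet speed comes from Torricelli: v = √(2g·4.21) = 9.08 m/s.
With constant cross-section the crest speed equals v; applying Bernoulli from the surface up to the crest, P_top = P_atm − ½ρv² − ρg·h_top.
P_top = 101200 − ½·884·9.08² − 884·9.8·0.916 = 56800 Pa.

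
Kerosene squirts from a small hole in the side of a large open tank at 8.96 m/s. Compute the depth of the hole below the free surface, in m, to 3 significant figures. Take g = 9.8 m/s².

For a small hole in a large open tank, ½v² = gh, giving h = v²/(2g).
h = 8.96²/(2·9.8) = 80.3/19.60 = 4.10 m.

h ≈ 4.10 m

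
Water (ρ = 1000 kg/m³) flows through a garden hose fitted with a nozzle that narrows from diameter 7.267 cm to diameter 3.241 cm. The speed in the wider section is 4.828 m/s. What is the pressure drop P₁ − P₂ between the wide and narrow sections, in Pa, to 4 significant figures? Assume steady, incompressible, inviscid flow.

ΔP ≈ 282900 Pa

Continuity gives A₁v₁ = A₂v₂, so v₂ = (41.48 cm²)/(8.250 cm²) × 4.828 m/s = 24.27 m/s.
With no height change, Bernoulli's equation is P₁ + ½ρv₁² = P₂ + ½ρv₂².
P₁ − P₂ = ½·1000·(24.27² − 4.828²) = ½·1000·565.9 = 282900 Pa.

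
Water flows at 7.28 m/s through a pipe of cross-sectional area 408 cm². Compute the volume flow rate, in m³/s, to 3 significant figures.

Q = A·v = 0.0408 m² × 7.28 m/s = 0.297 m³/s.

Q = 0.297 m³/s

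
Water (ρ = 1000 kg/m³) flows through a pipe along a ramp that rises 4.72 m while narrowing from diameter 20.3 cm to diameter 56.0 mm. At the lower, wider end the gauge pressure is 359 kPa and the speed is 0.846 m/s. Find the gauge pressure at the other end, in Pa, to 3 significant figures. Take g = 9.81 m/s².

P₂ = 251000 Pa

By continuity, v₂ = v₁·A₁/A₂ = 0.846·(324/24.6) = 11.1 m/s.
Applying Bernoulli between the two ends and solving for P₂: P₂ = P₁ + ½ρ(v₁² − v₂²) − ρgΔh.
P₂ = 359000 + ½·1000·(0.846² − 11.1²) − 1000·9.81·(+4.72) = 359000 + (-61400) − (46300) = 251000 Pa.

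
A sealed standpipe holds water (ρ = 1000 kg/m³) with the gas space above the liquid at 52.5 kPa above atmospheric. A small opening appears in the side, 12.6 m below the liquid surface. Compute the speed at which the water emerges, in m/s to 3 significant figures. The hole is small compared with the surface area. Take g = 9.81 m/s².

Take point 1 at the surface (v₁ ≈ 0) and point 2 at the hole (at atmospheric pressure). Bernoulli: P₁ + ρg h = P_atm + ½ρv₂².
With P₁ − P_atm = 52500 Pa, v₂ = √(2gh + 2ΔP/ρ) = √(2·9.81·12.6 + 2·52500/1000) = 18.8 m/s.

v ≈ 18.8 m/s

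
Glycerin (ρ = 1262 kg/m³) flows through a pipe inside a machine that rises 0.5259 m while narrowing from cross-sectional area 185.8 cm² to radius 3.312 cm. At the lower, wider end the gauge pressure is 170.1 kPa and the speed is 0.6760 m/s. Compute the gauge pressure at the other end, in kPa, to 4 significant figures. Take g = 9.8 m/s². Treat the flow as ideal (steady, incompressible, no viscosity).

Mass conservation (A₁v₁ = A₂v₂) gives v₂ = 0.6760 × 185.8/34.46 = 3.645 m/s.
Bernoulli: P₁ + ½ρv₁² + ρg h₁ = P₂ + ½ρv₂² + ρg h₂, so P₂ = P₁ + ½ρ(v₁² − v₂²) − ρg(h₂ − h₁).
P₂ = 170100 + ½·1262·(0.6760² − 3.645²) − 1262·9.8·(+0.5259) = 170100 + (-8094) − (6504) = 155500 Pa.

P₂ ≈ 155.5 kPa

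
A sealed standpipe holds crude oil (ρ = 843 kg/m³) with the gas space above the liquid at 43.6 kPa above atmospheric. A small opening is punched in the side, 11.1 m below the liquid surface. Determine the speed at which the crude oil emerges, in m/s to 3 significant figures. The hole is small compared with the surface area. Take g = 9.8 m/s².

Take point 1 at the surface (v₁ ≈ 0) and point 2 at the hole (at atmospheric pressure). Bernoulli: P₁ + ρg h = P_atm + ½ρv₂².
With P₁ − P_atm = 43600 Pa, v₂ = √(2gh + 2ΔP/ρ) = √(2·9.8·11.1 + 2·43600/843) = 17.9 m/s.

17.9 m/s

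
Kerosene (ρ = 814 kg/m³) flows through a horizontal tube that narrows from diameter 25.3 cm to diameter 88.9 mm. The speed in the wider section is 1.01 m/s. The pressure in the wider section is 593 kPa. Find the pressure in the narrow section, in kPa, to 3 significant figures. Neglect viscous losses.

P₂ ≈ 566 kPa

Continuity gives A₁v₁ = A₂v₂, so v₂ = (503 cm²)/(62.1 cm²) × 1.01 m/s = 8.18 m/s.
With no height change, Bernoulli's equation is P₁ + ½ρv₁² = P₂ + ½ρv₂².
P₂ = P₁ − ½ρ(v₂² − v₁²) = 593000 − ½·814·(8.18² − 1.01²) = 593000 − 26800 = 566000 Pa.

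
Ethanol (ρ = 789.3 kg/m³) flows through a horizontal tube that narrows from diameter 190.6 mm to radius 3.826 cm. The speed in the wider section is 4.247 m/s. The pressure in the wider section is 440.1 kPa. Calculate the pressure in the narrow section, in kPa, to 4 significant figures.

The volume flow rate is constant, so v₂ = (A₁/A₂)v₁ = (285.3/45.99)·4.247 = 26.35 m/s.
With no height change, Bernoulli's equation is P₁ + ½ρv₁² = P₂ + ½ρv₂².
P₂ = P₁ − ½ρ(v₂² − v₁²) = 440100 − ½·789.3·(26.35² − 4.247²) = 440100 − 266900 = 173200 Pa.

P₂ ≈ 173.2 kPa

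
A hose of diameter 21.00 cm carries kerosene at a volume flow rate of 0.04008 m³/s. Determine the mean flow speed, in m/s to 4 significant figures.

Q = 0.04008 m³/s = 0.04008 m³/s.
v = Q/A = 0.04008 / 0.03464 = 1.157 m/s.

v ≈ 1.157 m/s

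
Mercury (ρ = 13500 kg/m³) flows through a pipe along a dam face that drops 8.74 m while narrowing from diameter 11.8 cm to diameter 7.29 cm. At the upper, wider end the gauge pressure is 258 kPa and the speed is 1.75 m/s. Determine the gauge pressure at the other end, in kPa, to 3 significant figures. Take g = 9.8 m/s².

By continuity, v₂ = v₁·A₁/A₂ = 1.75·(109/41.7) = 4.59 m/s.
Bernoulli: P₁ + ½ρv₁² + ρg h₁ = P₂ + ½ρv₂² + ρg h₂, so P₂ = P₁ + ½ρ(v₁² − v₂²) − ρg(h₂ − h₁).
P₂ = 258000 + ½·13500·(1.75² − 4.59²) − 13500·9.8·(−8.74) = 258000 + (-121000) − (-1160000) = 1290000 Pa.

P₂ ≈ 1290 kPa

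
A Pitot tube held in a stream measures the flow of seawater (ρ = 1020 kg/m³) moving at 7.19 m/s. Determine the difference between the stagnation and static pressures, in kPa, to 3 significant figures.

Bernoulli between the free stream and the stagnation point: ½ρv² = P_stag − P_static.
ΔP = ½·1020·7.19² = 26400 Pa.

ΔP ≈ 26.4 kPa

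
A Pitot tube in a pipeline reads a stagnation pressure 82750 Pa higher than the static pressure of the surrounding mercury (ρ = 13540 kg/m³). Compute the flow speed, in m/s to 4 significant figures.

The dynamic pressure equals the rise in static pressure at the stagnation point: ΔP = ½ρv².
v = √(2ΔP/ρ) = √(2·82750/13540) = 3.496 m/s.

v ≈ 3.496 m/s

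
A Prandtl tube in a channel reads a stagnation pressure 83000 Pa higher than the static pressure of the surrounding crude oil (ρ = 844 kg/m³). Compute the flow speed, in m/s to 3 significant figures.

The dynamic pressure equals the rise in static pressure at the stagnation point: ΔP = ½ρv².
v = √(2ΔP/ρ) = √(2·83000/844) = 14.0 m/s.

v ≈ 14.0 m/s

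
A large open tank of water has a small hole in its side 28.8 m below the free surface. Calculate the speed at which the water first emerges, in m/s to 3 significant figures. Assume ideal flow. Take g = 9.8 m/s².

v ≈ 23.8 m/s

Bernoulli from surface to hole (P equal, v_surface ≈ 0): v = √(2gh) = √(2×9.8×28.8) = 23.8 m/s.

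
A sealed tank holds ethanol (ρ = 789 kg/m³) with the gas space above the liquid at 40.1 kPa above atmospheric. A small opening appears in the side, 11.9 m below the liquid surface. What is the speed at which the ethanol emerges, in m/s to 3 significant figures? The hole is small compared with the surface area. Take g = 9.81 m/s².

Take point 1 at the surface (v₁ ≈ 0) and point 2 at the hole (at atmospheric pressure). Bernoulli: P₁ + ρg h = P_atm + ½ρv₂².
With P₁ − P_atm = 40100 Pa, v₂ = √(2gh + 2ΔP/ρ) = √(2·9.81·11.9 + 2·40100/789) = 18.3 m/s.

v = 18.3 m/s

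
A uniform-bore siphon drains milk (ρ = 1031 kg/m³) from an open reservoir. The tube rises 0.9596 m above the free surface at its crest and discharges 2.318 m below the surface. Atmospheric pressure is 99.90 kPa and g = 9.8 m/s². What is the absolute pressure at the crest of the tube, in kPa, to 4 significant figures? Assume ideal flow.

P_top = 66.78 kPa

Bernoulli surface→outlet gives ½v² = g·h_out, so v = √(2·9.8·2.318) = 6.740 m/s.
With constant cross-section the crest speed equals v; applying Bernoulli from the surface up to the crest, P_top = P_atm − ½ρv² − ρg·h_top.
P_top = 99900 − ½·1031·6.740² − 1031·9.8·0.9596 = 66780 Pa.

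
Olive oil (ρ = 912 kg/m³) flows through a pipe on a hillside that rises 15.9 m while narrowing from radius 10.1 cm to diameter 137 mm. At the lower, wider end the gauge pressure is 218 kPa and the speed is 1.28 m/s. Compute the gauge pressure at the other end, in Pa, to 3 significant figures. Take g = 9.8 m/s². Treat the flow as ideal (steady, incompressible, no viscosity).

P₂ = 73100 Pa

By continuity, v₂ = v₁·A₁/A₂ = 1.28·(320/147) = 2.78 m/s.
Energy conservation along the streamline gives P₂ = P₁ − ½ρ(v₂² − v₁²) − ρg(h₂ − h₁).
P₂ = 218000 + ½·912·(1.28² − 2.78²) − 912·9.8·(+15.9) = 218000 + (-2780) − (142000) = 73100 Pa.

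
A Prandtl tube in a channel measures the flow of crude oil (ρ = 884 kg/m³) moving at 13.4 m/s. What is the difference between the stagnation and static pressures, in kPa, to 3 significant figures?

The dynamic pressure equals the rise in static pressure at the stagnation point: ΔP = ½ρv².
ΔP = ½·884·13.4² = 79400 Pa.

ΔP ≈ 79.4 kPa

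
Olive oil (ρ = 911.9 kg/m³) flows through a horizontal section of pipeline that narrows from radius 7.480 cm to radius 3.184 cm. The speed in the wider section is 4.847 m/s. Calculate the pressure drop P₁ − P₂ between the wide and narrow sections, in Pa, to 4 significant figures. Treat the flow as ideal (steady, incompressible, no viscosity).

The volume flow rate is constant, so v₂ = (A₁/A₂)v₁ = (175.8/31.85)·4.847 = 26.75 m/s.
The pipe is horizontal, so Bernoulli reduces to P₁ + ½ρv₁² = P₂ + ½ρv₂².
P₁ − P₂ = ½·911.9·(26.75² − 4.847²) = ½·911.9·692.1 = 315600 Pa.

315600 Pa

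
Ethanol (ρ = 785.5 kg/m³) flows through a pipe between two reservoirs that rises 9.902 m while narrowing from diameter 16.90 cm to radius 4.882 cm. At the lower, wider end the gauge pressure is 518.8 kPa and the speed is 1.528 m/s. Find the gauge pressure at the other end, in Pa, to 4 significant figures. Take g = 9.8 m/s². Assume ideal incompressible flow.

P₂ ≈ 435300 Pa

By continuity, v₂ = v₁·A₁/A₂ = 1.528·(224.3/74.88) = 4.578 m/s.
Bernoulli: P₁ + ½ρv₁² + ρg h₁ = P₂ + ½ρv₂² + ρg h₂, so P₂ = P₁ + ½ρ(v₁² − v₂²) − ρg(h₂ − h₁).
P₂ = 518800 + ½·785.5·(1.528² − 4.578²) − 785.5·9.8·(+9.902) = 518800 + (-7313) − (76220) = 435300 Pa.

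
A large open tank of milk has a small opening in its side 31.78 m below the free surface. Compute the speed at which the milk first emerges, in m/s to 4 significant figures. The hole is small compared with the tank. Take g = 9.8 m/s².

With the surface at rest and both surface and jet at atmospheric pressure, Bernoulli gives ρg h = ½ρv², so v = √(2gh) = √(2·9.8·31.78) = 24.96 m/s.

v = 24.96 m/s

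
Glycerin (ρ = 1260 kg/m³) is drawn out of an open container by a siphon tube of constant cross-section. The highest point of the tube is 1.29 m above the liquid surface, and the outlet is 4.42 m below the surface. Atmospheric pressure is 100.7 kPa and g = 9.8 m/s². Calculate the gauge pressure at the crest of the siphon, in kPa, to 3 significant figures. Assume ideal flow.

P_gauge = -70.5 kPa

The outlet speed comes from Torricelli: v = √(2g·4.42) = 9.31 m/s.
The bore is uniform, so the speed at the crest is the same v. Bernoulli surface→crest: P_atm = P_top + ½ρv² + ρg·h_top.
P_top = 100700 − ½·1260·9.31² − 1260·9.8·1.29 = 30200 Pa. So P_gauge = P_top − P_atm = -70500 Pa.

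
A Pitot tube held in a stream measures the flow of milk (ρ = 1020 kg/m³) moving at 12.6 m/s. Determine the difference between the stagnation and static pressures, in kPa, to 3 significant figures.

ΔP = 81.0 kPa

At the stagnation point the flow is brought to rest, so Bernoulli gives P_stag − P_static = ½ρv².
ΔP = ½·1020·12.6² = 81000 Pa.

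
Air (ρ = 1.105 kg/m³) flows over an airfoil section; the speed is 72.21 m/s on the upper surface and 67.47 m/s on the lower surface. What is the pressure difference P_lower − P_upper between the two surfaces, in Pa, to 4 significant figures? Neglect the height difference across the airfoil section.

With negligible Δh, P + ½ρv² is constant, so P_low − P_up = ½ρ(v_up² − v_low²).
ΔP = ½·1.105·(72.21² − 67.47²) = 365.8 Pa.

ΔP = 365.8 Pa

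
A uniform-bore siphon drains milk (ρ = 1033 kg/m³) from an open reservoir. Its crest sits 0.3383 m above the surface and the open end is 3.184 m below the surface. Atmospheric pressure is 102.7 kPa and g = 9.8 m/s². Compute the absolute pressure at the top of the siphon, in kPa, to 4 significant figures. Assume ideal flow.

67.04 kPa

Bernoulli surface→outlet gives ½v² = g·h_out, so v = √(2·9.8·3.184) = 7.900 m/s.
The bore is uniform, so the speed at the crest is the same v. Bernoulli surface→crest: P_atm = P_top + ½ρv² + ρg·h_top.
P_top = 102700 − ½·1033·7.900² − 1033·9.8·0.3383 = 67040 Pa.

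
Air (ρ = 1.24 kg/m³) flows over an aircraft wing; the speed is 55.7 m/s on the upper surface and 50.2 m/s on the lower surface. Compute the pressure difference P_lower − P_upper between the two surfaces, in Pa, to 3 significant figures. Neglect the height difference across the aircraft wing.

Bernoulli (same height): P_lower − P_upper = ½ρ(v_upper² − v_lower²).
ΔP = ½·1.24·(55.7² − 50.2²) = 361 Pa.

ΔP = 361 Pa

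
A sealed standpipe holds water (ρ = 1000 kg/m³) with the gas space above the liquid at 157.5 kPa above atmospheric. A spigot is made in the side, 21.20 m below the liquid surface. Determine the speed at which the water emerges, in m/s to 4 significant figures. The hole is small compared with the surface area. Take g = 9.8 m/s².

Take point 1 at the surface (v₁ ≈ 0) and point 2 at the hole (at atmospheric pressure). Bernoulli: P₁ + ρg h = P_atm + ½ρv₂².
With P₁ − P_atm = 157500 Pa, v₂ = √(2gh + 2ΔP/ρ) = √(2·9.8·21.20 + 2·157500/1000) = 27.03 m/s.

v = 27.03 m/s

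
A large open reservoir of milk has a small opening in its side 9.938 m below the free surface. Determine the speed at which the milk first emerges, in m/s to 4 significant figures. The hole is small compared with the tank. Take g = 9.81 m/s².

v = 13.96 m/s

With the surface at rest and both surface and jet at atmospheric pressure, Bernoulli gives ρg h = ½ρv², so v = √(2gh) = √(2·9.81·9.938) = 13.96 m/s.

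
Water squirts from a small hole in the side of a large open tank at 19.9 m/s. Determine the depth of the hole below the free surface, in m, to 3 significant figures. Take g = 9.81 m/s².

20.2 m

Torricelli: v = √(2gh), so h = v²/(2g).
h = 19.9²/(2·9.81) = 396/19.62 = 20.2 m.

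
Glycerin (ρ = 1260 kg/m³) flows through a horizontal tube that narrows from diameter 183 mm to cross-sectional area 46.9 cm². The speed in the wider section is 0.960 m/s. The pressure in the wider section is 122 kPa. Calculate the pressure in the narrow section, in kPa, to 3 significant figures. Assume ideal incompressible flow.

P₂ = 104 kPa

Continuity gives A₁v₁ = A₂v₂, so v₂ = (263 cm²)/(46.9 cm²) × 0.960 m/s = 5.38 m/s.
Along the horizontal streamline, P + ½ρv² is constant.
P₂ = P₁ − ½ρ(v₂² − v₁²) = 122000 − ½·1260·(5.38² − 0.960²) = 122000 − 17700 = 104000 Pa.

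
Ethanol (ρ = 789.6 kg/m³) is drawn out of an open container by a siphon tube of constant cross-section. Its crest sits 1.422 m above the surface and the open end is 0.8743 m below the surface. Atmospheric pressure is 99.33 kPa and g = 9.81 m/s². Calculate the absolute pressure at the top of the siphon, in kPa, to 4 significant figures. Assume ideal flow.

Bernoulli surface→outlet gives ½v² = g·h_out, so v = √(2·9.81·0.8743) = 4.142 m/s.
The bore is uniform, so the speed at the crest is the same v. Bernoulli surface→crest: P_atm = P_top + ½ρv² + ρg·h_top.
P_top = 99330 − ½·789.6·4.142² − 789.6·9.81·1.422 = 81540 Pa.

P_top = 81.54 kPa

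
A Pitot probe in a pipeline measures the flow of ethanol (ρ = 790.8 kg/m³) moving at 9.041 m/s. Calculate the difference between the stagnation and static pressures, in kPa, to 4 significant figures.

32.32 kPa

Bernoulli between the free stream and the stagnation point: ½ρv² = P_stag − P_static.
ΔP = ½·790.8·9.041² = 32320 Pa.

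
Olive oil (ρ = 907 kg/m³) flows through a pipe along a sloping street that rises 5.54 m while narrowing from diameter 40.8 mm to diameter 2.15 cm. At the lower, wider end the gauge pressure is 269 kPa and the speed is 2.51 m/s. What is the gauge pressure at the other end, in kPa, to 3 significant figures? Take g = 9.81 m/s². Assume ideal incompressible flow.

186 kPa

Continuity gives A₁v₁ = A₂v₂, so v₂ = (13.1 cm²)/(3.63 cm²) × 2.51 m/s = 9.04 m/s.
Energy conservation along the streamline gives P₂ = P₁ − ½ρ(v₂² − v₁²) − ρg(h₂ − h₁).
P₂ = 269000 + ½·907·(2.51² − 9.04²) − 907·9.81·(+5.54) = 269000 + (-34200) − (49300) = 186000 Pa.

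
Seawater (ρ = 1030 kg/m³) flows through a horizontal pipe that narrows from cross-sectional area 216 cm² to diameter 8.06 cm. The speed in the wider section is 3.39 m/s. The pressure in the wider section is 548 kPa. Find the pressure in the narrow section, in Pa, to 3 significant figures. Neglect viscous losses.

Continuity gives A₁v₁ = A₂v₂, so v₂ = (216 cm²)/(51.0 cm²) × 3.39 m/s = 14.4 m/s.
Bernoulli (h₁ = h₂): P₁ − P₂ = ½ρ(v₂² − v₁²).
P₂ = P₁ − ½ρ(v₂² − v₁²) = 548000 − ½·1030·(14.4² − 3.39²) = 548000 − 100000 = 448000 Pa.

448000 Pa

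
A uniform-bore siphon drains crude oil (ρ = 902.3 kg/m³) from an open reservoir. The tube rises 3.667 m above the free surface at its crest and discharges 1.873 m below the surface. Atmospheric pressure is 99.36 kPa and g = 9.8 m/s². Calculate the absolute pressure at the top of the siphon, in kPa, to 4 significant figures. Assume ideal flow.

Bernoulli surface→outlet gives ½v² = g·h_out, so v = √(2·9.8·1.873) = 6.059 m/s.
The bore is uniform, so the speed at the crest is the same v. Bernoulli surface→crest: P_atm = P_top + ½ρv² + ρg·h_top.
P_top = 99360 − ½·902.3·6.059² − 902.3·9.8·3.667 = 50370 Pa.

50.37 kPa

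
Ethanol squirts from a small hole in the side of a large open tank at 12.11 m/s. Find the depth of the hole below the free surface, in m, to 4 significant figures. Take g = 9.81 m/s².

h ≈ 7.475 m

Torricelli: v = √(2gh), so h = v²/(2g).
h = 12.11²/(2·9.81) = 146.7/19.62 = 7.475 m.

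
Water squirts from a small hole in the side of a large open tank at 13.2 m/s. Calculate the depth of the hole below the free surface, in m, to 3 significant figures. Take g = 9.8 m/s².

h = 8.89 m

Inverting v = √(2gh) gives h = v² / 2g.
h = 13.2²/(2·9.8) = 174/19.60 = 8.89 m.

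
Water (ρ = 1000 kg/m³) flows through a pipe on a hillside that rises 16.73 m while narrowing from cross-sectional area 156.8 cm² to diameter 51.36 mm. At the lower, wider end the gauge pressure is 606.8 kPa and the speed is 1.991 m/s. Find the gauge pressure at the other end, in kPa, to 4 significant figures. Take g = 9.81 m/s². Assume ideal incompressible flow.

P₂ ≈ 331.1 kPa

Continuity gives A₁v₁ = A₂v₂, so v₂ = (156.8 cm²)/(20.72 cm²) × 1.991 m/s = 15.07 m/s.
Bernoulli: P₁ + ½ρv₁² + ρg h₁ = P₂ + ½ρv₂² + ρg h₂, so P₂ = P₁ + ½ρ(v₁² − v₂²) − ρg(h₂ − h₁).
P₂ = 606800 + ½·1000·(1.991² − 15.07²) − 1000·9.81·(+16.73) = 606800 + (-111600) − (164100) = 331100 Pa.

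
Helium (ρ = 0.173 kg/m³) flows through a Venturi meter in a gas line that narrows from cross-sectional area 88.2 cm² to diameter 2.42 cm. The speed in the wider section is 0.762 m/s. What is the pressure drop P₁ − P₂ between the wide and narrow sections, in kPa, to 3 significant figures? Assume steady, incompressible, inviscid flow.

ΔP ≈ 0.0184 kPa

Mass conservation (A₁v₁ = A₂v₂) gives v₂ = 0.762 × 88.2/4.60 = 14.6 m/s.
With no height change, Bernoulli's equation is P₁ + ½ρv₁² = P₂ + ½ρv₂².
P₁ − P₂ = ½·0.173·(14.6² − 0.762²) = ½·0.173·213 = 18.4 Pa.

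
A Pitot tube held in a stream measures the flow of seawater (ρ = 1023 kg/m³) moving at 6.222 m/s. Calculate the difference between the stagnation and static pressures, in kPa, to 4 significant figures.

19.80 kPa

At the stagnation point the flow is brought to rest, so Bernoulli gives P_stag − P_static = ½ρv².
ΔP = ½·1023·6.222² = 19800 Pa.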